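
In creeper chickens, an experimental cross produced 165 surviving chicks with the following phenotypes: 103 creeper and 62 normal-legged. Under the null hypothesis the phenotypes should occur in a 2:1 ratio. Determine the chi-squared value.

The 2:1 ratio has 3 parts, so with N = 165 the expected counts are:
  creeper: 165 × 2/3 = 110
  normal-legged: 165 × 1/3 = 55
χ² = Σ (O − E)² / E
  creeper: (103 − 110)² / 110 = 0.4455
  normal-legged: (62 − 55)² / 55 = 0.8909
χ² = 0.4455 + 0.8909 = 1.3364 ≈ 1.336

1.336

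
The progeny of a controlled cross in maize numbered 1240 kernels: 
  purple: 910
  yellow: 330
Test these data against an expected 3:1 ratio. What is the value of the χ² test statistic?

Expected counts for N = 1240 under a 3:1 ratio (total parts = 4):
  purple: 1240 × 3/4 = 930
  yellow: 1240 × 1/4 = 310
χ² = Σ (O − E)² / E
  purple: (910 − 930)² / 930 = 0.4301
  yellow: (330 − 310)² / 310 = 1.2903
χ² = 0.4301 + 1.2903 = 1.7204 ≈ 1.720

1.720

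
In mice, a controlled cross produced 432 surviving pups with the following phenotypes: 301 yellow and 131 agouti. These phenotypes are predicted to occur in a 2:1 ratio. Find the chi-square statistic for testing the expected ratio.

1.760

The 2:1 ratio has 3 parts, so with N = 432 the expected counts are:
  yellow: 432 × 2/3 = 288
  agouti: 432 × 1/3 = 144
χ² = Σ (O − E)² / E
  yellow: (301 − 288)² / 288 = 0.5868
  agouti: (131 − 144)² / 144 = 1.1736
χ² = 0.5868 + 1.1736 = 1.7604 ≈ 1.760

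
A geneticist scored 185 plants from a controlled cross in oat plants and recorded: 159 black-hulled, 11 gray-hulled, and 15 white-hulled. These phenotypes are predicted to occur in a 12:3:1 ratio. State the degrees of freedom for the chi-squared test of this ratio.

A goodness-of-fit test with 3 phenotype classes has df = 3 − 1 = 2.

2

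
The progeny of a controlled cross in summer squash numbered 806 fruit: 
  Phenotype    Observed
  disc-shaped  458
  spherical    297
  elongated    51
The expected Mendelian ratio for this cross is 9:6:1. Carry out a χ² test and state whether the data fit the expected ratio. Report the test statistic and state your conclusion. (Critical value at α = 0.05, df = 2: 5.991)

Under the 9:6:1 hypothesis (Σ ratio = 16, N = 806):
  disc-shaped: 806 × 9/16 = 453.375
  spherical: 806 × 6/16 = 302.25
  elongated: 806 × 1/16 = 50.375
χ² = Σ (O − E)² / E
  disc-shaped: (458 − 453.375)² / 453.375 = 0.0472
  spherical: (297 − 302.25)² / 302.25 = 0.0912
  elongated: (51 − 50.375)² / 50.375 = 0.0078
χ² = 0.0472 + 0.0912 + 0.0078 = 0.1462 ≈ 0.146
Degrees of freedom = 3 − 1 = 2; critical value at α = 0.05 is 5.991.
Since 0.146 < 5.991, we fail to reject the null hypothesis — the data are consistent with the 9:6:1 ratio.

0.146; consistent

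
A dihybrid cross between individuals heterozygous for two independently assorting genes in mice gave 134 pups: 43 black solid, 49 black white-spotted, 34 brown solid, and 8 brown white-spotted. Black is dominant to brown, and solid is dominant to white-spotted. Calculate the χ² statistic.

A dihybrid F₂ with independent assortment and complete dominance at both loci gives a 9:3:3:1 phenotypic ratio.
The 9:3:3:1 ratio has 16 parts, so with N = 134 the expected counts are:
  black solid: 134 × 9/16 = 75.375
  black white-spotted: 134 × 3/16 = 25.125
  brown solid: 134 × 3/16 = 25.125
  brown white-spotted: 134 × 1/16 = 8.375
χ² = Σ (O − E)² / E
  black solid: (43 − 75.375)² / 75.375 = 13.9057
  black white-spotted: (49 − 25.125)² / 25.125 = 22.6872
  brown solid: (34 − 25.125)² / 25.125 = 3.1350
  brown white-spotted: (8 − 8.375)² / 8.375 = 0.0168
χ² = 13.9057 + 22.6872 + 3.1350 + 0.0168 = 39.7447 ≈ 39.745

39.745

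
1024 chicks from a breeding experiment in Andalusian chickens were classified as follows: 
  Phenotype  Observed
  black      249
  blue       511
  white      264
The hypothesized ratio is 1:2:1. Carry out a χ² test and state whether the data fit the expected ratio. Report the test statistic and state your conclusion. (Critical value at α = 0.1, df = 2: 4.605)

Expected counts for N = 1024 under a 1:2:1 ratio (total parts = 4):
  black: 1024 × 1/4 = 256
  blue: 1024 × 2/4 = 512
  white: 1024 × 1/4 = 256
χ² = Σ (O − E)² / E
  black: (249 − 256)² / 256 = 0.1914
  blue: (511 − 512)² / 512 = 0.0020
  white: (264 − 256)² / 256 = 0.2500
χ² = 0.1914 + 0.0020 + 0.2500 = 0.4434 ≈ 0.443
Degrees of freedom = 3 − 1 = 2; critical value at α = 0.1 is 4.605.
Since 0.443 < 4.605, we fail to reject the null hypothesis — the data are consistent with the 1:2:1 ratio.

0.443; consistent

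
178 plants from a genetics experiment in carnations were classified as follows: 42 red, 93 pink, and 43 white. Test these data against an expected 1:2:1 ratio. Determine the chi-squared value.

Total ratio parts = 4. Expected numbers out of 178:
  red: 178 × 1/4 = 44.5
  pink: 178 × 2/4 = 89
  white: 178 × 1/4 = 44.5
χ² = Σ (O − E)² / E
  red: (42 − 44.5)² / 44.5 = 0.1404
  pink: (93 − 89)² / 89 = 0.1798
  white: (43 − 44.5)² / 44.5 = 0.0506
χ² = 0.1404 + 0.1798 + 0.0506 = 0.3708 ≈ 0.371

0.371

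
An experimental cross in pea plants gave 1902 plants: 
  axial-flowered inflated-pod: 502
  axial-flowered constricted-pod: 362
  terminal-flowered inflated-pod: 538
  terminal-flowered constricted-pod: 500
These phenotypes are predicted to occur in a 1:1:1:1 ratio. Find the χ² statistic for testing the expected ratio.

Under the 1:1:1:1 hypothesis (Σ ratio = 4, N = 1902):
  axial-flowered inflated-pod: 1902 × 1/4 = 475.5
  axial-flowered constricted-pod: 1902 × 1/4 = 475.5
  terminal-flowered inflated-pod: 1902 × 1/4 = 475.5
  terminal-flowered constricted-pod: 1902 × 1/4 = 475.5
χ² = Σ (O − E)² / E
  axial-flowered inflated-pod: (502 − 475.5)² / 475.5 = 1.4769
  axial-flowered constricted-pod: (362 − 475.5)² / 475.5 = 27.0920
  terminal-flowered inflated-pod: (538 − 475.5)² / 475.5 = 8.2150
  terminal-flowered constricted-pod: (500 − 475.5)² / 475.5 = 1.2624
χ² = 1.4769 + 27.0920 + 8.2150 + 1.2624 = 38.0463 ≈ 38.046

38.046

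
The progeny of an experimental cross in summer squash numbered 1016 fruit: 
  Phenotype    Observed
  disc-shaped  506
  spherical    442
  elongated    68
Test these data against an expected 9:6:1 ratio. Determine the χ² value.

17.592

Expected counts for N = 1016 under a 9:6:1 ratio (total parts = 16):
  disc-shaped: 1016 × 9/16 = 571.5
  spherical: 1016 × 6/16 = 381
  elongated: 1016 × 1/16 = 63.5
χ² = Σ (O − E)² / E
  disc-shaped: (506 − 571.5)² / 571.5 = 7.5070
  spherical: (442 − 381)² / 381 = 9.7664
  elongated: (68 − 63.5)² / 63.5 = 0.3189
χ² = 7.5070 + 9.7664 + 0.3189 = 17.5923 ≈ 17.592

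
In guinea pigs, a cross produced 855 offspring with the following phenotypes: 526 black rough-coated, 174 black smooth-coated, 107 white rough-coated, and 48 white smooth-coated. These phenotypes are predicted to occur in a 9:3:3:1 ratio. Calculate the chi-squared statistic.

23.673

Total ratio parts = 16. Expected numbers out of 855:
  black rough-coated: 855 × 9/16 = 480.9375
  black smooth-coated: 855 × 3/16 = 160.3125
  white rough-coated: 855 × 3/16 = 160.3125
  white smooth-coated: 855 × 1/16 = 53.4375
χ² = Σ (O − E)² / E
  black rough-coated: (526 − 480.9375)² / 480.9375 = 4.2222
  black smooth-coated: (174 − 160.3125)² / 160.3125 = 1.1686
  white rough-coated: (107 − 160.3125)² / 160.3125 = 17.7293
  white smooth-coated: (48 − 53.4375)² / 53.4375 = 0.5533
χ² = 4.2222 + 1.1686 + 17.7293 + 0.5533 = 23.6734 ≈ 23.673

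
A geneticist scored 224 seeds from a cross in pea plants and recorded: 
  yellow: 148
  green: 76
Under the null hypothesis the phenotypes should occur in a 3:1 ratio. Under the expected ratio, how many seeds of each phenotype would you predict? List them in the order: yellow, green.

Under the 3:1 hypothesis (Σ ratio = 4, N = 224):
  yellow: 224 × 3/4 = 168
  green: 224 × 1/4 = 56

168, 56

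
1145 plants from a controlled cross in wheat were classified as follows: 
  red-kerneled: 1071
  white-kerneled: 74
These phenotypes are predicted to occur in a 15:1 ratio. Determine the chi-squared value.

Expected counts for N = 1145 under a 15:1 ratio (total parts = 16):
  red-kerneled: 1145 × 15/16 = 1073.4375
  white-kerneled: 1145 × 1/16 = 71.5625
χ² = Σ (O − E)² / E
  red-kerneled: (1071 − 1073.4375)² / 1073.4375 = 0.0055
  white-kerneled: (74 − 71.5625)² / 71.5625 = 0.0830
χ² = 0.0055 + 0.0830 = 0.0885 ≈ 0.089

0.089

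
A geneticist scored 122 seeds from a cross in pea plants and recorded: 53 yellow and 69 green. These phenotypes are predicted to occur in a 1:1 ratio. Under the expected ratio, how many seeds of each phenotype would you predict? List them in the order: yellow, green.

61, 61

Under the 1:1 hypothesis (Σ ratio = 2, N = 122):
  yellow: 122 × 1/2 = 61
  green: 122 × 1/2 = 61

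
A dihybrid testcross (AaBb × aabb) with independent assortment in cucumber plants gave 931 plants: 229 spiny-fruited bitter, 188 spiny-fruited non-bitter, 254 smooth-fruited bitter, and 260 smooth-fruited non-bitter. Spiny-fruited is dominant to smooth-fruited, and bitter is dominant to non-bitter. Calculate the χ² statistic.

A dihybrid testcross with independent assortment gives a 1:1:1:1 ratio.
The 1:1:1:1 ratio has 4 parts, so with N = 931 the expected counts are:
  spiny-fruited bitter: 931 × 1/4 = 232.75
  spiny-fruited non-bitter: 931 × 1/4 = 232.75
  smooth-fruited bitter: 931 × 1/4 = 232.75
  smooth-fruited non-bitter: 931 × 1/4 = 232.75
χ² = Σ (O − E)² / E
  spiny-fruited bitter: (229 − 232.75)² / 232.75 = 0.0604
  spiny-fruited non-bitter: (188 − 232.75)² / 232.75 = 8.6039
  smooth-fruited bitter: (254 − 232.75)² / 232.75 = 1.9401
  smooth-fruited non-bitter: (260 − 232.75)² / 232.75 = 3.1904
χ² = 0.0604 + 8.6039 + 1.9401 + 3.1904 = 13.7948 ≈ 13.795

13.795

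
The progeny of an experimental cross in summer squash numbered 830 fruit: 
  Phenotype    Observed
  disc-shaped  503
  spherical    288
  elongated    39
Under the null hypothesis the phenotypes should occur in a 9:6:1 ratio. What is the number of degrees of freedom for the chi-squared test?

2

A goodness-of-fit test with 3 phenotype classes has df = 3 − 1 = 2.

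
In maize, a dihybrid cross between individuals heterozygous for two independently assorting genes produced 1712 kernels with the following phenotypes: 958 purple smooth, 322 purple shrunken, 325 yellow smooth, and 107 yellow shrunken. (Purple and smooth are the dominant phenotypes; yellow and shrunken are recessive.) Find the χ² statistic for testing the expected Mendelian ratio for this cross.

A dihybrid F₂ with independent assortment and complete dominance at both loci gives a 9:3:3:1 phenotypic ratio.
Total ratio parts = 16. Expected numbers out of 1712:
  purple smooth: 1712 × 9/16 = 963
  purple shrunken: 1712 × 3/16 = 321
  yellow smooth: 1712 × 3/16 = 321
  yellow shrunken: 1712 × 1/16 = 107
χ² = Σ (O − E)² / E
  purple smooth: (958 − 963)² / 963 = 0.0260
  purple shrunken: (322 − 321)² / 321 = 0.0031
  yellow smooth: (325 − 321)² / 321 = 0.0498
  yellow shrunken: (107 − 107)² / 107 = 0.0000
χ² = 0.0260 + 0.0031 + 0.0498 + 0.0000 = 0.0789 ≈ 0.079

0.079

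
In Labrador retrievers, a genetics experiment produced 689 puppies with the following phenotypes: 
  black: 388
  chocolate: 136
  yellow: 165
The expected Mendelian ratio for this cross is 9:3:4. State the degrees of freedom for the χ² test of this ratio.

A goodness-of-fit test with 3 phenotype classes has df = 3 − 1 = 2.

2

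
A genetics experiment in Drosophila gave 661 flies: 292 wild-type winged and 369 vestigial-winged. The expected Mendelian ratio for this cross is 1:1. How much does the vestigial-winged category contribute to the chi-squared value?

Under the 1:1 hypothesis (Σ ratio = 2, N = 661):
  wild-type winged: 661 × 1/2 = 330.5
  vestigial-winged: 661 × 1/2 = 330.5
Contribution of vestigial-winged: (369 − 330.5)² / 330.5 = 4.4849

4.485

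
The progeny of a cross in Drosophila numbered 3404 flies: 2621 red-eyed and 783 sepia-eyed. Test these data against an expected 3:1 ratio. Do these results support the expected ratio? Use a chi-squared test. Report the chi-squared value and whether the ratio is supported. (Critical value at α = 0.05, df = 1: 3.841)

7.245; not consistent

The 3:1 ratio has 4 parts, so with N = 3404 the expected counts are:
  red-eyed: 3404 × 3/4 = 2553
  sepia-eyed: 3404 × 1/4 = 851
χ² = Σ (O − E)² / E
  red-eyed: (2621 − 2553)² / 2553 = 1.8112
  sepia-eyed: (783 − 851)² / 851 = 5.4336
χ² = 1.8112 + 5.4336 = 7.2448 ≈ 7.245
Degrees of freedom = 2 − 1 = 1; critical value at α = 0.05 is 3.841.
Since 7.245 > 3.841, we reject the null hypothesis — the data do not fit the 3:1 ratio.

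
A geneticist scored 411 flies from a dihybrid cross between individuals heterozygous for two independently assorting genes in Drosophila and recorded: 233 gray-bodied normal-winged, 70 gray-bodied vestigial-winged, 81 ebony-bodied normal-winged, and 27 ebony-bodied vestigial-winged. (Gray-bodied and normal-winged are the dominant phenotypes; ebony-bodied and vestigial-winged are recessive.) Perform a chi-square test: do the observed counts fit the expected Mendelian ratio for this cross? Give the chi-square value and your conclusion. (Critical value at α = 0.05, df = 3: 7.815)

0.930; consistent

A dihybrid F₂ with independent assortment and complete dominance at both loci gives a 9:3:3:1 phenotypic ratio.
Under the 9:3:3:1 hypothesis (Σ ratio = 16, N = 411):
  gray-bodied normal-winged: 411 × 9/16 = 231.1875
  gray-bodied vestigial-winged: 411 × 3/16 = 77.0625
  ebony-bodied normal-winged: 411 × 3/16 = 77.0625
  ebony-bodied vestigial-winged: 411 × 1/16 = 25.6875
χ² = Σ (O − E)² / E
  gray-bodied normal-winged: (233 − 231.1875)² / 231.1875 = 0.0142
  gray-bodied vestigial-winged: (70 − 77.0625)² / 77.0625 = 0.6473
  ebony-bodied normal-winged: (81 − 77.0625)² / 77.0625 = 0.2012
  ebony-bodied vestigial-winged: (27 − 25.6875)² / 25.6875 = 0.0671
χ² = 0.0142 + 0.6473 + 0.2012 + 0.0671 = 0.9298 ≈ 0.930
Degrees of freedom = 4 − 1 = 3; critical value at α = 0.05 is 7.815.
Since 0.930 < 7.815, we fail to reject the null hypothesis — the data are consistent with the 9:3:3:1 ratio.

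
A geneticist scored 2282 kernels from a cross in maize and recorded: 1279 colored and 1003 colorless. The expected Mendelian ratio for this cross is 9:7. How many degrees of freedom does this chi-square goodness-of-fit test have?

1

A goodness-of-fit test with 2 phenotype classes has df = 2 − 1 = 1.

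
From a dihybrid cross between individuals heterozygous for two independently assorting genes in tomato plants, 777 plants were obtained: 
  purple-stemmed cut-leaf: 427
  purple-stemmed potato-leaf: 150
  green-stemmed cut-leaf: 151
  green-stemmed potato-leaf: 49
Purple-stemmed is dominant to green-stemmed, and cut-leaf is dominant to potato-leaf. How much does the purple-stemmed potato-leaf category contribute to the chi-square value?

A dihybrid F₂ with independent assortment and complete dominance at both loci gives a 9:3:3:1 phenotypic ratio.
Total ratio parts = 16. Expected numbers out of 777:
  purple-stemmed cut-leaf: 777 × 9/16 = 437.0625
  purple-stemmed potato-leaf: 777 × 3/16 = 145.6875
  green-stemmed cut-leaf: 777 × 3/16 = 145.6875
  green-stemmed potato-leaf: 777 × 1/16 = 48.5625
Contribution of purple-stemmed potato-leaf: (150 − 145.6875)² / 145.6875 = 0.1277

0.128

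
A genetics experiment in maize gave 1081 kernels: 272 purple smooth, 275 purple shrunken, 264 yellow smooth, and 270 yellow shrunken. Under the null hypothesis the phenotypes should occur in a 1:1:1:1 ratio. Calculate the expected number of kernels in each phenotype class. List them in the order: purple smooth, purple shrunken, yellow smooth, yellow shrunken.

Total ratio parts = 4. Expected numbers out of 1081:
  purple smooth: 1081 × 1/4 = 270.25
  purple shrunken: 1081 × 1/4 = 270.25
  yellow smooth: 1081 × 1/4 = 270.25
  yellow shrunken: 1081 × 1/4 = 270.25

270.25, 270.25, 270.25, 270.25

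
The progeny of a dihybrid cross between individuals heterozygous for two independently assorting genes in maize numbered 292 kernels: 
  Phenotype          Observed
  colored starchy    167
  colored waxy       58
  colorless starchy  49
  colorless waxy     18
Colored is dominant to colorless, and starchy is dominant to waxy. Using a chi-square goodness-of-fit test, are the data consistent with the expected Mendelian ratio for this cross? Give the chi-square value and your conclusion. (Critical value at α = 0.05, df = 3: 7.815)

0.846; consistent

A dihybrid F₂ with independent assortment and complete dominance at both loci gives a 9:3:3:1 phenotypic ratio.
Expected counts for N = 292 under a 9:3:3:1 ratio (total parts = 16):
  colored starchy: 292 × 9/16 = 164.25
  colored waxy: 292 × 3/16 = 54.75
  colorless starchy: 292 × 3/16 = 54.75
  colorless waxy: 292 × 1/16 = 18.25
χ² = Σ (O − E)² / E
  colored starchy: (167 − 164.25)² / 164.25 = 0.0460
  colored waxy: (58 − 54.75)² / 54.75 = 0.1929
  colorless starchy: (49 − 54.75)² / 54.75 = 0.6039
  colorless waxy: (18 − 18.25)² / 18.25 = 0.0034
χ² = 0.0460 + 0.1929 + 0.6039 + 0.0034 = 0.8462 ≈ 0.846
Degrees of freedom = 4 − 1 = 3; critical value at α = 0.05 is 7.815.
Since 0.846 < 7.815, we fail to reject the null hypothesis — the data are consistent with the 9:3:3:1 ratio.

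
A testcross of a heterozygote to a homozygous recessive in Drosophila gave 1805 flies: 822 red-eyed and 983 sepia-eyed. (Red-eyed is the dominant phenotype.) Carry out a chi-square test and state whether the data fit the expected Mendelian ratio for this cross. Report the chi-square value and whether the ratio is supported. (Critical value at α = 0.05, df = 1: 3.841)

A testcross of a heterozygote (Aa × aa) gives a 1:1 phenotypic ratio.
The 1:1 ratio has 2 parts, so with N = 1805 the expected counts are:
  red-eyed: 1805 × 1/2 = 902.5
  sepia-eyed: 1805 × 1/2 = 902.5
χ² = Σ (O − E)² / E
  red-eyed: (822 − 902.5)² / 902.5 = 7.1803
  sepia-eyed: (983 − 902.5)² / 902.5 = 7.1803
χ² = 7.1803 + 7.1803 = 14.3606 ≈ 14.361
Degrees of freedom = 2 − 1 = 1; critical value at α = 0.05 is 3.841.
Since 14.361 > 3.841, we reject the null hypothesis — the data do not fit the 1:1 ratio.

14.361; not consistent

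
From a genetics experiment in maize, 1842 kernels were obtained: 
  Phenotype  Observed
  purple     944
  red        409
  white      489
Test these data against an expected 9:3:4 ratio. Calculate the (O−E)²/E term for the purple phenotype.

Expected counts for N = 1842 under a 9:3:4 ratio (total parts = 16):
  purple: 1842 × 9/16 = 1036.125
  red: 1842 × 3/16 = 345.375
  white: 1842 × 4/16 = 460.5
Contribution of purple: (944 − 1036.125)² / 1036.125 = 8.1911

8.191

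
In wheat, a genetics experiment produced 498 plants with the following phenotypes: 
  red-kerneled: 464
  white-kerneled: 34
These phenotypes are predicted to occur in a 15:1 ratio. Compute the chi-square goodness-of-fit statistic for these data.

Under the 15:1 hypothesis (Σ ratio = 16, N = 498):
  red-kerneled: 498 × 15/16 = 466.875
  white-kerneled: 498 × 1/16 = 31.125
χ² = Σ (O − E)² / E
  red-kerneled: (464 − 466.875)² / 466.875 = 0.0177
  white-kerneled: (34 − 31.125)² / 31.125 = 0.2656
χ² = 0.0177 + 0.2656 = 0.2833 ≈ 0.283

0.283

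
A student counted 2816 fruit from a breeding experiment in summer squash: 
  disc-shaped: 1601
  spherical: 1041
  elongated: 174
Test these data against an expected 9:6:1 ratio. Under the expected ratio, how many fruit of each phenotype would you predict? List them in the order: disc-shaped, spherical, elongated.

1584, 1056, 176

Total ratio parts = 16. Expected numbers out of 2816:
  disc-shaped: 2816 × 9/16 = 1584
  spherical: 2816 × 6/16 = 1056
  elongated: 2816 × 1/16 = 176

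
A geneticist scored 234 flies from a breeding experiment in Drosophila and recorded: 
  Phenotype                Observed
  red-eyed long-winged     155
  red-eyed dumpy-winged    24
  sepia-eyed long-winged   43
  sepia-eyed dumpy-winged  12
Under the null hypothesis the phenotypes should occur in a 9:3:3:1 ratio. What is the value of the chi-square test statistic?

Expected counts for N = 234 under a 9:3:3:1 ratio (total parts = 16):
  red-eyed long-winged: 234 × 9/16 = 131.625
  red-eyed dumpy-winged: 234 × 3/16 = 43.875
  sepia-eyed long-winged: 234 × 3/16 = 43.875
  sepia-eyed dumpy-winged: 234 × 1/16 = 14.625
χ² = Σ (O − E)² / E
  red-eyed long-winged: (155 − 131.625)² / 131.625 = 4.1511
  red-eyed dumpy-winged: (24 − 43.875)² / 43.875 = 9.0032
  sepia-eyed long-winged: (43 − 43.875)² / 43.875 = 0.0175
  sepia-eyed dumpy-winged: (12 − 14.625)² / 14.625 = 0.4712
χ² = 4.1511 + 9.0032 + 0.0175 + 0.4712 = 13.643

13.643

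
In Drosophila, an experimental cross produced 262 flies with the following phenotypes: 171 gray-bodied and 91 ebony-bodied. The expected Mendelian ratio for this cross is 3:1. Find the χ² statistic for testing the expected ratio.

13.237

Total ratio parts = 4. Expected numbers out of 262:
  gray-bodied: 262 × 3/4 = 196.5
  ebony-bodied: 262 × 1/4 = 65.5
χ² = Σ (O − E)² / E
  gray-bodied: (171 − 196.5)² / 196.5 = 3.3092
  ebony-bodied: (91 − 65.5)² / 65.5 = 9.9275
χ² = 3.3092 + 9.9275 = 13.2367 ≈ 13.237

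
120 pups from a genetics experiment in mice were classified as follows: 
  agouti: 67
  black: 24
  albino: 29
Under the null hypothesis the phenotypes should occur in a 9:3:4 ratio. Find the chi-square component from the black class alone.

The 9:3:4 ratio has 16 parts, so with N = 120 the expected counts are:
  agouti: 120 × 9/16 = 67.5
  black: 120 × 3/16 = 22.5
  albino: 120 × 4/16 = 30
Contribution of black: (24 − 22.5)² / 22.5 = 0.1000

0.100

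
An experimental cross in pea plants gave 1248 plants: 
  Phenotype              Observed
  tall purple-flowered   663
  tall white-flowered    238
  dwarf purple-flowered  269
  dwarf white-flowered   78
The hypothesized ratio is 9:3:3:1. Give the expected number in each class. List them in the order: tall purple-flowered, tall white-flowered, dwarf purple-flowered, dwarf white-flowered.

Total ratio parts = 16. Expected numbers out of 1248:
  tall purple-flowered: 1248 × 9/16 = 702
  tall white-flowered: 1248 × 3/16 = 234
  dwarf purple-flowered: 1248 × 3/16 = 234
  dwarf white-flowered: 1248 × 1/16 = 78

702, 234, 234, 78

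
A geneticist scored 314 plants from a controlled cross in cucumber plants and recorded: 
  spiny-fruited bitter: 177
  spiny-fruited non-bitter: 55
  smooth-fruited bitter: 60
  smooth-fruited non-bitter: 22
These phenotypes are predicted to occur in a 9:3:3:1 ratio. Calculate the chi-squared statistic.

0.565

Under the 9:3:3:1 hypothesis (Σ ratio = 16, N = 314):
  spiny-fruited bitter: 314 × 9/16 = 176.625
  spiny-fruited non-bitter: 314 × 3/16 = 58.875
  smooth-fruited bitter: 314 × 3/16 = 58.875
  smooth-fruited non-bitter: 314 × 1/16 = 19.625
χ² = Σ (O − E)² / E
  spiny-fruited bitter: (177 − 176.625)² / 176.625 = 0.0008
  spiny-fruited non-bitter: (55 − 58.875)² / 58.875 = 0.2550
  smooth-fruited bitter: (60 − 58.875)² / 58.875 = 0.0215
  smooth-fruited non-bitter: (22 − 19.625)² / 19.625 = 0.2874
χ² = 0.0008 + 0.2550 + 0.0215 + 0.2874 = 0.5647 ≈ 0.565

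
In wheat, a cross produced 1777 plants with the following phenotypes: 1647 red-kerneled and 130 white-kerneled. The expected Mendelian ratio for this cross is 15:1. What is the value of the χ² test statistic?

3.444

Under the 15:1 hypothesis (Σ ratio = 16, N = 1777):
  red-kerneled: 1777 × 15/16 = 1665.9375
  white-kerneled: 1777 × 1/16 = 111.0625
χ² = Σ (O − E)² / E
  red-kerneled: (1647 − 1665.9375)² / 1665.9375 = 0.2153
  white-kerneled: (130 − 111.0625)² / 111.0625 = 3.2291
χ² = 0.2153 + 3.2291 = 3.4444 ≈ 3.444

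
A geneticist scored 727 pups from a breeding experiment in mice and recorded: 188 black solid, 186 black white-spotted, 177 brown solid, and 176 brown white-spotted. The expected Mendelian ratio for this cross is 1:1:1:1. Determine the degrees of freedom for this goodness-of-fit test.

3

A goodness-of-fit test with 4 phenotype classes has df = 4 − 1 = 3.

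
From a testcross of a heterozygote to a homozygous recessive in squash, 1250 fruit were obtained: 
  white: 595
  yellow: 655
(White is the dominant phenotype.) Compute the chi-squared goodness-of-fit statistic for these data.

2.880

A testcross of a heterozygote (Aa × aa) gives a 1:1 phenotypic ratio.
The 1:1 ratio has 2 parts, so with N = 1250 the expected counts are:
  white: 1250 × 1/2 = 625
  yellow: 1250 × 1/2 = 625
χ² = Σ (O − E)² / E
  white: (595 − 625)² / 625 = 1.4400
  yellow: (655 − 625)² / 625 = 1.4400
χ² = 1.4400 + 1.4400 = 2.880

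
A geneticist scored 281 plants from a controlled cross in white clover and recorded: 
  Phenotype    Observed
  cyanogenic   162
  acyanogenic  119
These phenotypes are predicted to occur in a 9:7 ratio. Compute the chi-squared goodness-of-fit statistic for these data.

Under the 9:7 hypothesis (Σ ratio = 16, N = 281):
  cyanogenic: 281 × 9/16 = 158.0625
  acyanogenic: 281 × 7/16 = 122.9375
χ² = Σ (O − E)² / E
  cyanogenic: (162 − 158.0625)² / 158.0625 = 0.0981
  acyanogenic: (119 − 122.9375)² / 122.9375 = 0.1261
χ² = 0.0981 + 0.1261 = 0.2242 ≈ 0.224

0.224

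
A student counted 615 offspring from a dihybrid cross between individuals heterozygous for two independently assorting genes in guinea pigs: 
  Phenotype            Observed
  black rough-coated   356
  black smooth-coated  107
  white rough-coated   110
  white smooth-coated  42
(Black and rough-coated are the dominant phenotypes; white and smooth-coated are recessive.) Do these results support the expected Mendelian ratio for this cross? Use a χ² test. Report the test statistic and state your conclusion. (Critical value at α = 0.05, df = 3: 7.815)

1.467; consistent

A dihybrid F₂ with independent assortment and complete dominance at both loci gives a 9:3:3:1 phenotypic ratio.
Expected counts for N = 615 under a 9:3:3:1 ratio (total parts = 16):
  black rough-coated: 615 × 9/16 = 345.9375
  black smooth-coated: 615 × 3/16 = 115.3125
  white rough-coated: 615 × 3/16 = 115.3125
  white smooth-coated: 615 × 1/16 = 38.4375
χ² = Σ (O − E)² / E
  black rough-coated: (356 − 345.9375)² / 345.9375 = 0.2927
  black smooth-coated: (107 − 115.3125)² / 115.3125 = 0.5992
  white rough-coated: (110 − 115.3125)² / 115.3125 = 0.2447
  white smooth-coated: (42 − 38.4375)² / 38.4375 = 0.3302
χ² = 0.2927 + 0.5992 + 0.2447 + 0.3302 = 1.4668 ≈ 1.467
Degrees of freedom = 4 − 1 = 3; critical value at α = 0.05 is 7.815.
Since 1.467 < 7.815, we fail to reject the null hypothesis — the data are consistent with the 9:3:3:1 ratio.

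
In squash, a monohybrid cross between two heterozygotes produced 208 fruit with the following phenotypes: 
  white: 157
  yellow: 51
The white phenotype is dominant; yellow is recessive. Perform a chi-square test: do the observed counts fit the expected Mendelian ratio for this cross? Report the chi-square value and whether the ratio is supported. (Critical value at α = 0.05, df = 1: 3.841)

0.026; consistent

For a monohybrid cross between heterozygotes with complete dominance, the expected phenotypic ratio is 3:1.
The 3:1 ratio has 4 parts, so with N = 208 the expected counts are:
  white: 208 × 3/4 = 156
  yellow: 208 × 1/4 = 52
χ² = Σ (O − E)² / E
  white: (157 − 156)² / 156 = 0.0064
  yellow: (51 − 52)² / 52 = 0.0192
χ² = 0.0064 + 0.0192 = 0.0256 ≈ 0.026
Degrees of freedom = 2 − 1 = 1; critical value at α = 0.05 is 3.841.
Since 0.026 < 3.841, we fail to reject the null hypothesis — the data are consistent with the 3:1 ratio.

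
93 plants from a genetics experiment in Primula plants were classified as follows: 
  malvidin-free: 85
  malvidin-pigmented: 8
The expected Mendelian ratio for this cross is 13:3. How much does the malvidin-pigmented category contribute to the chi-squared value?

5.108

Expected counts for N = 93 under a 13:3 ratio (total parts = 16):
  malvidin-free: 93 × 13/16 = 75.5625
  malvidin-pigmented: 93 × 3/16 = 17.4375
Contribution of malvidin-pigmented: (8 − 17.4375)² / 17.4375 = 5.1078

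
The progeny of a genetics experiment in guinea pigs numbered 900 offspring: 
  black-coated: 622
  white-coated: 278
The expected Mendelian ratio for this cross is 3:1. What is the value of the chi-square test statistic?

The 3:1 ratio has 4 parts, so with N = 900 the expected counts are:
  black-coated: 900 × 3/4 = 675
  white-coated: 900 × 1/4 = 225
χ² = Σ (O − E)² / E
  black-coated: (622 − 675)² / 675 = 4.1615
  white-coated: (278 − 225)² / 225 = 12.4844
χ² = 4.1615 + 12.4844 = 16.6459 ≈ 16.646

16.646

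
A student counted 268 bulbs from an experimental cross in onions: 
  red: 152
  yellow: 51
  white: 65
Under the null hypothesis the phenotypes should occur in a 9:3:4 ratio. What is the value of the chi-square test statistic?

0.081

Under the 9:3:4 hypothesis (Σ ratio = 16, N = 268):
  red: 268 × 9/16 = 150.75
  yellow: 268 × 3/16 = 50.25
  white: 268 × 4/16 = 67
χ² = Σ (O − E)² / E
  red: (152 − 150.75)² / 150.75 = 0.0104
  yellow: (51 − 50.25)² / 50.25 = 0.0112
  white: (65 − 67)² / 67 = 0.0597
χ² = 0.0104 + 0.0112 + 0.0597 = 0.0813 ≈ 0.081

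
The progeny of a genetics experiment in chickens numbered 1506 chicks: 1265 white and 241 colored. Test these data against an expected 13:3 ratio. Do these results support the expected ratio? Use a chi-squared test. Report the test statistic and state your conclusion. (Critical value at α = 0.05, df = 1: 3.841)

Under the 13:3 hypothesis (Σ ratio = 16, N = 1506):
  white: 1506 × 13/16 = 1223.625
  colored: 1506 × 3/16 = 282.375
χ² = Σ (O − E)² / E
  white: (1265 − 1223.625)² / 1223.625 = 1.3990
  colored: (241 − 282.375)² / 282.375 = 6.0625
χ² = 1.3990 + 6.0625 = 7.4615 ≈ 7.462
Degrees of freedom = 2 − 1 = 1; critical value at α = 0.05 is 3.841.
Since 7.462 > 3.841, we reject the null hypothesis — the data do not fit the 13:3 ratio.

7.462; not consistent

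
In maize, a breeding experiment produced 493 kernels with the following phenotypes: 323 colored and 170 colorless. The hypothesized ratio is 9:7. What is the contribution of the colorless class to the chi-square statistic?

9.678

Under the 9:7 hypothesis (Σ ratio = 16, N = 493):
  colored: 493 × 9/16 = 277.3125
  colorless: 493 × 7/16 = 215.6875
Contribution of colorless: (170 − 215.6875)² / 215.6875 = 9.6776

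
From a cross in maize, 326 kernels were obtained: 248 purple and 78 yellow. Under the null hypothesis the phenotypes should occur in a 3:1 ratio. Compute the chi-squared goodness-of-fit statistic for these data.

Under the 3:1 hypothesis (Σ ratio = 4, N = 326):
  purple: 326 × 3/4 = 244.5
  yellow: 326 × 1/4 = 81.5
χ² = Σ (O − E)² / E
  purple: (248 − 244.5)² / 244.5 = 0.0501
  yellow: (78 − 81.5)² / 81.5 = 0.1503
χ² = 0.0501 + 0.1503 = 0.2004 ≈ 0.200

0.200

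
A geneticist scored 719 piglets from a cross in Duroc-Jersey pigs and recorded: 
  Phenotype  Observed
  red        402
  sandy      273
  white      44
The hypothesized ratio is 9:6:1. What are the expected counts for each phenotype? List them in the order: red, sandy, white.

The 9:6:1 ratio has 16 parts, so with N = 719 the expected counts are:
  red: 719 × 9/16 = 404.4375
  sandy: 719 × 6/16 = 269.625
  white: 719 × 1/16 = 44.9375

404.4375, 269.625, 44.9375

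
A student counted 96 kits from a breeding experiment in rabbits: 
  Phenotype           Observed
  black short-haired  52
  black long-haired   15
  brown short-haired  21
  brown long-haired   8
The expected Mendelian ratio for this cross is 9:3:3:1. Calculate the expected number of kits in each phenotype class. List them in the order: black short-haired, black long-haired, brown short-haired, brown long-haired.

Expected counts for N = 96 under a 9:3:3:1 ratio (total parts = 16):
  black short-haired: 96 × 9/16 = 54
  black long-haired: 96 × 3/16 = 18
  brown short-haired: 96 × 3/16 = 18
  brown long-haired: 96 × 1/16 = 6

54, 18, 18, 6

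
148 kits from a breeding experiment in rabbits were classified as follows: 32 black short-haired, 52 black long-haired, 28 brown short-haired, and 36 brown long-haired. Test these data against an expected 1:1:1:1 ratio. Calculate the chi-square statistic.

Under the 1:1:1:1 hypothesis (Σ ratio = 4, N = 148):
  black short-haired: 148 × 1/4 = 37
  black long-haired: 148 × 1/4 = 37
  brown short-haired: 148 × 1/4 = 37
  brown long-haired: 148 × 1/4 = 37
χ² = Σ (O − E)² / E
  black short-haired: (32 − 37)² / 37 = 0.6757
  black long-haired: (52 − 37)² / 37 = 6.0811
  brown short-haired: (28 − 37)² / 37 = 2.1892
  brown long-haired: (36 − 37)² / 37 = 0.0270
χ² = 0.6757 + 6.0811 + 2.1892 + 0.0270 = 8.973

8.973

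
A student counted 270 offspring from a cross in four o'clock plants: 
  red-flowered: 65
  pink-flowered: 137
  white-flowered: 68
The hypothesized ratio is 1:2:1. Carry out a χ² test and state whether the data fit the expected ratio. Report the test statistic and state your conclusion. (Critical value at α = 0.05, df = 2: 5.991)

Expected counts for N = 270 under a 1:2:1 ratio (total parts = 4):
  red-flowered: 270 × 1/4 = 67.5
  pink-flowered: 270 × 2/4 = 135
  white-flowered: 270 × 1/4 = 67.5
χ² = Σ (O − E)² / E
  red-flowered: (65 − 67.5)² / 67.5 = 0.0926
  pink-flowered: (137 − 135)² / 135 = 0.0296
  white-flowered: (68 − 67.5)² / 67.5 = 0.0037
χ² = 0.0926 + 0.0296 + 0.0037 = 0.1259 ≈ 0.126
Degrees of freedom = 3 − 1 = 2; critical value at α = 0.05 is 5.991.
Since 0.126 < 5.991, we fail to reject the null hypothesis — the data are consistent with the 1:2:1 ratio.

0.126; consistent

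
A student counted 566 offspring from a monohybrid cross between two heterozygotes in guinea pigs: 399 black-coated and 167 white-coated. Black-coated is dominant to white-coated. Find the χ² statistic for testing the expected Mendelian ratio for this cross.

6.127

For a monohybrid cross between heterozygotes with complete dominance, the expected phenotypic ratio is 3:1.
Under the 3:1 hypothesis (Σ ratio = 4, N = 566):
  black-coated: 566 × 3/4 = 424.5
  white-coated: 566 × 1/4 = 141.5
χ² = Σ (O − E)² / E
  black-coated: (399 − 424.5)² / 424.5 = 1.5318
  white-coated: (167 − 141.5)² / 141.5 = 4.5954
χ² = 1.5318 + 4.5954 = 6.1272 ≈ 6.127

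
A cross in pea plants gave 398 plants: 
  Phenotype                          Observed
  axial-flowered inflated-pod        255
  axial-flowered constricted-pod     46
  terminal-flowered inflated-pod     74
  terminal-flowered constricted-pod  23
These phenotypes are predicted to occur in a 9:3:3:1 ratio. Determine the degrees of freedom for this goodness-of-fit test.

A goodness-of-fit test with 4 phenotype classes has df = 4 − 1 = 3.

3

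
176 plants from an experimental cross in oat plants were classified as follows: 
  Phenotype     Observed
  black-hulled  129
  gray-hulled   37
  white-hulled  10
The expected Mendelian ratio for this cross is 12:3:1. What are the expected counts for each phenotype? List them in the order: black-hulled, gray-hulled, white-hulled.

Total ratio parts = 16. Expected numbers out of 176:
  black-hulled: 176 × 12/16 = 132
  gray-hulled: 176 × 3/16 = 33
  white-hulled: 176 × 1/16 = 11

132, 33, 11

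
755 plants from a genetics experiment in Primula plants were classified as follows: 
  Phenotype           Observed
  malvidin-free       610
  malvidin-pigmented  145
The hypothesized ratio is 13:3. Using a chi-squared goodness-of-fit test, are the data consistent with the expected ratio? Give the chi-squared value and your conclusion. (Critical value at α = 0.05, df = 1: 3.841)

The 13:3 ratio has 16 parts, so with N = 755 the expected counts are:
  malvidin-free: 755 × 13/16 = 613.4375
  malvidin-pigmented: 755 × 3/16 = 141.5625
χ² = Σ (O − E)² / E
  malvidin-free: (610 − 613.4375)² / 613.4375 = 0.0193
  malvidin-pigmented: (145 − 141.5625)² / 141.5625 = 0.0835
χ² = 0.0193 + 0.0835 = 0.1028 ≈ 0.103
Degrees of freedom = 2 − 1 = 1; critical value at α = 0.05 is 3.841.
Since 0.103 < 3.841, we fail to reject the null hypothesis — the data are consistent with the 13:3 ratio.

0.103; consistent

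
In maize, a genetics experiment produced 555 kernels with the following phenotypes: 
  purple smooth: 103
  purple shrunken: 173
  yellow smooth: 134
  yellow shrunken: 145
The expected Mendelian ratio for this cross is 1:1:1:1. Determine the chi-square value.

18.110

Under the 1:1:1:1 hypothesis (Σ ratio = 4, N = 555):
  purple smooth: 555 × 1/4 = 138.75
  purple shrunken: 555 × 1/4 = 138.75
  yellow smooth: 555 × 1/4 = 138.75
  yellow shrunken: 555 × 1/4 = 138.75
χ² = Σ (O − E)² / E
  purple smooth: (103 − 138.75)² / 138.75 = 9.2113
  purple shrunken: (173 − 138.75)² / 138.75 = 8.4545
  yellow smooth: (134 − 138.75)² / 138.75 = 0.1626
  yellow shrunken: (145 − 138.75)² / 138.75 = 0.2815
χ² = 9.2113 + 8.4545 + 0.1626 + 0.2815 = 18.1099 ≈ 18.110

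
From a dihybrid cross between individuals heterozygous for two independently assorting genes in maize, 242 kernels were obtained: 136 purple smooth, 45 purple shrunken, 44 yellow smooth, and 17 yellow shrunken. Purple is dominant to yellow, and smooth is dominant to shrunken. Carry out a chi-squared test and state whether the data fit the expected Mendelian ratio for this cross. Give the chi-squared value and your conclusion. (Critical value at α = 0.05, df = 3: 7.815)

A dihybrid F₂ with independent assortment and complete dominance at both loci gives a 9:3:3:1 phenotypic ratio.
Expected counts for N = 242 under a 9:3:3:1 ratio (total parts = 16):
  purple smooth: 242 × 9/16 = 136.125
  purple shrunken: 242 × 3/16 = 45.375
  yellow smooth: 242 × 3/16 = 45.375
  yellow shrunken: 242 × 1/16 = 15.125
χ² = Σ (O − E)² / E
  purple smooth: (136 − 136.125)² / 136.125 = 0.0001
  purple shrunken: (45 − 45.375)² / 45.375 = 0.0031
  yellow smooth: (44 − 45.375)² / 45.375 = 0.0417
  yellow shrunken: (17 − 15.125)² / 15.125 = 0.2324
χ² = 0.0001 + 0.0031 + 0.0417 + 0.2324 = 0.2773 ≈ 0.277
Degrees of freedom = 4 − 1 = 3; critical value at α = 0.05 is 7.815.
Since 0.277 < 7.815, we fail to reject the null hypothesis — the data are consistent with the 9:3:3:1 ratio.

0.277; consistent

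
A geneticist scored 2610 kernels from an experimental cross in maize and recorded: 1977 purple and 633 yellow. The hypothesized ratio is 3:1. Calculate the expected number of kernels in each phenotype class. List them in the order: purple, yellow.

Total ratio parts = 4. Expected numbers out of 2610:
  purple: 2610 × 3/4 = 1957.5
  yellow: 2610 × 1/4 = 652.5

1957.5, 652.5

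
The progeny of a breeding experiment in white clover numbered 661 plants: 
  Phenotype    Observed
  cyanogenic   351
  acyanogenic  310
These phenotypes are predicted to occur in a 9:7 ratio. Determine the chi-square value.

2.663

Under the 9:7 hypothesis (Σ ratio = 16, N = 661):
  cyanogenic: 661 × 9/16 = 371.8125
  acyanogenic: 661 × 7/16 = 289.1875
χ² = Σ (O − E)² / E
  cyanogenic: (351 − 371.8125)² / 371.8125 = 1.1650
  acyanogenic: (310 − 289.1875)² / 289.1875 = 1.4979
χ² = 1.1650 + 1.4979 = 2.6629 ≈ 2.663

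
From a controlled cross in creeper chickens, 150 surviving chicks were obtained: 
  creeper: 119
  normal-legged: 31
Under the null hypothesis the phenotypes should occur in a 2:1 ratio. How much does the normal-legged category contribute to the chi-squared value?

7.220

Under the 2:1 hypothesis (Σ ratio = 3, N = 150):
  creeper: 150 × 2/3 = 100
  normal-legged: 150 × 1/3 = 50
Contribution of normal-legged: (31 − 50)² / 50 = 7.2200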